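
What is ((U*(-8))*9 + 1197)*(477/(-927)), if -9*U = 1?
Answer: -63865/103 ≈ -620.05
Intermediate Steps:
U = -⅑ (U = -⅑*1 = -⅑ ≈ -0.11111)
((U*(-8))*9 + 1197)*(477/(-927)) = (-⅑*(-8)*9 + 1197)*(477/(-927)) = ((8/9)*9 + 1197)*(477*(-1/927)) = (8 + 1197)*(-53/103) = 1205*(-53/103) = -63865/103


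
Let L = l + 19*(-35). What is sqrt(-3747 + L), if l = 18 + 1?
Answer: I*sqrt(4393) ≈ 66.28*I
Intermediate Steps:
l = 19
L = -646 (L = 19 + 19*(-35) = 19 - 665 = -646)
sqrt(-3747 + L) = sqrt(-3747 - 646) = sqrt(-4393) = I*sqrt(4393)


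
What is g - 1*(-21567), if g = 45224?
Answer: 66791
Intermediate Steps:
g - 1*(-21567) = 45224 - 1*(-21567) = 45224 + 21567 = 66791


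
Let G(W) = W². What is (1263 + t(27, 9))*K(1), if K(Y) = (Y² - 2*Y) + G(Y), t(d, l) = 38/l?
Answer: 0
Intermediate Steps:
K(Y) = -2*Y + 2*Y² (K(Y) = (Y² - 2*Y) + Y² = -2*Y + 2*Y²)
(1263 + t(27, 9))*K(1) = (1263 + 38/9)*(2*1*(-1 + 1)) = (1263 + 38*(⅑))*(2*1*0) = (1263 + 38/9)*0 = (11405/9)*0 = 0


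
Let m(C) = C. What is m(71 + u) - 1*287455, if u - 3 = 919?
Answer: -286462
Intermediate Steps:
u = 922 (u = 3 + 919 = 922)
m(71 + u) - 1*287455 = (71 + 922) - 1*287455 = 993 - 287455 = -286462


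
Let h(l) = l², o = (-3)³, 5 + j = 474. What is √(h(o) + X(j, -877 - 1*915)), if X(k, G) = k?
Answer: √1198 ≈ 34.612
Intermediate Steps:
j = 469 (j = -5 + 474 = 469)
o = -27
√(h(o) + X(j, -877 - 1*915)) = √((-27)² + 469) = √(729 + 469) = √1198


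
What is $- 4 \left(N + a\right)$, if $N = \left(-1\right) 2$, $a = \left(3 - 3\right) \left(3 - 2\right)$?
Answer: $8$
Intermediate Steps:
$a = 0$ ($a = 0 \cdot 1 = 0$)
$N = -2$
$- 4 \left(N + a\right) = - 4 \left(-2 + 0\right) = \left(-4\right) \left(-2\right) = 8$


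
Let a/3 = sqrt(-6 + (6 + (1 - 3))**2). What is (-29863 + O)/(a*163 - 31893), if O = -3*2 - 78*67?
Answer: 373094945/338257413 + 5720485*sqrt(10)/338257413 ≈ 1.1565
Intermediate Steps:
O = -5232 (O = -6 - 5226 = -5232)
a = 3*sqrt(10) (a = 3*sqrt(-6 + (6 + (1 - 3))**2) = 3*sqrt(-6 + (6 - 2)**2) = 3*sqrt(-6 + 4**2) = 3*sqrt(-6 + 16) = 3*sqrt(10) ≈ 9.4868)
(-29863 + O)/(a*163 - 31893) = (-29863 - 5232)/((3*sqrt(10))*163 - 31893) = -35095/(489*sqrt(10) - 31893) = -35095/(-31893 + 489*sqrt(10))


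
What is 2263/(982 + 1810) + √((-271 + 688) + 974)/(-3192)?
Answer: 2263/2792 - √1391/3192 ≈ 0.79885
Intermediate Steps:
2263/(982 + 1810) + √((-271 + 688) + 974)/(-3192) = 2263/2792 + √(417 + 974)*(-1/3192) = 2263*(1/2792) + √1391*(-1/3192) = 2263/2792 - √1391/3192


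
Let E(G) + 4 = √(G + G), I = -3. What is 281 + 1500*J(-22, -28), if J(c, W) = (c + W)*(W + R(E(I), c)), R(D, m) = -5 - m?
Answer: 825281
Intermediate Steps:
E(G) = -4 + √2*√G (E(G) = -4 + √(G + G) = -4 + √(2*G) = -4 + √2*√G)
J(c, W) = (W + c)*(-5 + W - c) (J(c, W) = (c + W)*(W + (-5 - c)) = (W + c)*(-5 + W - c))
281 + 1500*J(-22, -28) = 281 + 1500*((-28)² - 1*(-22)² - 5*(-28) - 5*(-22)) = 281 + 1500*(784 - 1*484 + 140 + 110) = 281 + 1500*(784 - 484 + 140 + 110) = 281 + 1500*550 = 281 + 825000 = 825281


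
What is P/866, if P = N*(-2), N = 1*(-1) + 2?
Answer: -1/433 ≈ -0.0023095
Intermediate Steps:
N = 1 (N = -1 + 2 = 1)
P = -2 (P = 1*(-2) = -2)
P/866 = -2/866 = -2*1/866 = -1/433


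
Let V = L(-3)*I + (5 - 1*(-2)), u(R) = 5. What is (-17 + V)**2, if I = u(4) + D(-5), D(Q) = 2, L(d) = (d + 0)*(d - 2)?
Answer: 9025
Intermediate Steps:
L(d) = d*(-2 + d)
I = 7 (I = 5 + 2 = 7)
V = 112 (V = -3*(-2 - 3)*7 + (5 - 1*(-2)) = -3*(-5)*7 + (5 + 2) = 15*7 + 7 = 105 + 7 = 112)
(-17 + V)**2 = (-17 + 112)**2 = 95**2 = 9025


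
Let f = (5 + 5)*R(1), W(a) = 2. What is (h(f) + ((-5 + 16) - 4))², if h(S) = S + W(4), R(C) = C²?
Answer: 361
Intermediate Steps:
f = 10 (f = (5 + 5)*1² = 10*1 = 10)
h(S) = 2 + S (h(S) = S + 2 = 2 + S)
(h(f) + ((-5 + 16) - 4))² = ((2 + 10) + ((-5 + 16) - 4))² = (12 + (11 - 4))² = (12 + 7)² = 19² = 361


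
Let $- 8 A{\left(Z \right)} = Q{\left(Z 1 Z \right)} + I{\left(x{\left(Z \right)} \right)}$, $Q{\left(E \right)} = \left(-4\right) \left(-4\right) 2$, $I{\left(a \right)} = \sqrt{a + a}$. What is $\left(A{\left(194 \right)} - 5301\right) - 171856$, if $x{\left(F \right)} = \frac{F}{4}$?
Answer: $-177161 - \frac{\sqrt{97}}{8} \approx -1.7716 \cdot 10^{5}$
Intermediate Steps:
$x{\left(F \right)} = \frac{F}{4}$ ($x{\left(F \right)} = F \frac{1}{4} = \frac{F}{4}$)
$I{\left(a \right)} = \sqrt{2} \sqrt{a}$ ($I{\left(a \right)} = \sqrt{2 a} = \sqrt{2} \sqrt{a}$)
$Q{\left(E \right)} = 32$ ($Q{\left(E \right)} = 16 \cdot 2 = 32$)
$A{\left(Z \right)} = -4 - \frac{\sqrt{2} \sqrt{Z}}{16}$ ($A{\left(Z \right)} = - \frac{32 + \sqrt{2} \sqrt{\frac{Z}{4}}}{8} = - \frac{32 + \sqrt{2} \frac{\sqrt{Z}}{2}}{8} = - \frac{32 + \frac{\sqrt{2} \sqrt{Z}}{2}}{8} = -4 - \frac{\sqrt{2} \sqrt{Z}}{16}$)
$\left(A{\left(194 \right)} - 5301\right) - 171856 = \left(\left(-4 - \frac{\sqrt{2} \sqrt{194}}{16}\right) - 5301\right) - 171856 = \left(\left(-4 - \frac{\sqrt{97}}{8}\right) - 5301\right) - 171856 = \left(-5305 - \frac{\sqrt{97}}{8}\right) - 171856 = -177161 - \frac{\sqrt{97}}{8}$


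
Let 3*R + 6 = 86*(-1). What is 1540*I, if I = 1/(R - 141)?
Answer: -924/103 ≈ -8.9709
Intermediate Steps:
R = -92/3 (R = -2 + (86*(-1))/3 = -2 + (⅓)*(-86) = -2 - 86/3 = -92/3 ≈ -30.667)
I = -3/515 (I = 1/(-92/3 - 141) = 1/(-515/3) = -3/515 ≈ -0.0058252)
1540*I = 1540*(-3/515) = -924/103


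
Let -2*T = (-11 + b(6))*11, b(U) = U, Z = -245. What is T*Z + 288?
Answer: -12899/2 ≈ -6449.5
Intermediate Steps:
T = 55/2 (T = -(-11 + 6)*11/2 = -(-5)*11/2 = -1/2*(-55) = 55/2 ≈ 27.500)
T*Z + 288 = (55/2)*(-245) + 288 = -13475/2 + 288 = -12899/2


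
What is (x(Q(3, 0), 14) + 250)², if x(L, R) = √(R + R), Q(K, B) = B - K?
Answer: 62528 + 1000*√7 ≈ 65174.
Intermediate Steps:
x(L, R) = √2*√R (x(L, R) = √(2*R) = √2*√R)
(x(Q(3, 0), 14) + 250)² = (√2*√14 + 250)² = (2*√7 + 250)² = (250 + 2*√7)²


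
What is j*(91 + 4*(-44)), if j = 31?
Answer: -2635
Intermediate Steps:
j*(91 + 4*(-44)) = 31*(91 + 4*(-44)) = 31*(91 - 176) = 31*(-85) = -2635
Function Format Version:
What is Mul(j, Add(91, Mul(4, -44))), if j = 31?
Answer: -2635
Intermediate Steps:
Mul(j, Add(91, Mul(4, -44))) = Mul(31, Add(91, Mul(4, -44))) = Mul(31, Add(91, -176)) = Mul(31, -85) = -2635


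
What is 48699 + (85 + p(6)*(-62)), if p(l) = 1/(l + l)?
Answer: 292673/6 ≈ 48779.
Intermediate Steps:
p(l) = 1/(2*l)
48699 + (85 + p(6)*(-62)) = 48699 + (85 + ((1/2)/6)*(-62)) = 48699 + (85 + ((1/2)*(1/6))*(-62)) = 48699 + (85 + (1/12)*(-62)) = 48699 + (85 - 31/6) = 48699 + 479/6 = 292673/6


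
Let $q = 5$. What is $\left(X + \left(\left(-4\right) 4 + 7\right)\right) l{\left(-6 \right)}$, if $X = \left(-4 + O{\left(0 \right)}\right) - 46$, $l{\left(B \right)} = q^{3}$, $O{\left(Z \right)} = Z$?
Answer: $-7375$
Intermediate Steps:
$l{\left(B \right)} = 125$ ($l{\left(B \right)} = 5^{3} = 125$)
$X = -50$ ($X = \left(-4 + 0\right) - 46 = -4 - 46 = -50$)
$\left(X + \left(\left(-4\right) 4 + 7\right)\right) l{\left(-6 \right)} = \left(-50 + \left(\left(-4\right) 4 + 7\right)\right) 125 = \left(-50 + \left(-16 + 7\right)\right) 125 = \left(-50 - 9\right) 125 = \left(-59\right) 125 = -7375$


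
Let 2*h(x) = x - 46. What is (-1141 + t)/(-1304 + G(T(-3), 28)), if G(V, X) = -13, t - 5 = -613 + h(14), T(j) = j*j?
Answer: 1765/1317 ≈ 1.3402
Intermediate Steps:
h(x) = -23 + x/2 (h(x) = (x - 46)/2 = (-46 + x)/2 = -23 + x/2)
T(j) = j**2
t = -624 (t = 5 + (-613 + (-23 + (1/2)*14)) = 5 + (-613 + (-23 + 7)) = 5 + (-613 - 16) = 5 - 629 = -624)
(-1141 + t)/(-1304 + G(T(-3), 28)) = (-1141 - 624)/(-1304 - 13) = -1765/(-1317) = -1765*(-1/1317) = 1765/1317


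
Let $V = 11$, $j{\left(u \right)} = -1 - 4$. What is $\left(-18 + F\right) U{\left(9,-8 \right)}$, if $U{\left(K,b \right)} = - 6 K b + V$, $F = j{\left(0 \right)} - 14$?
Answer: $-16391$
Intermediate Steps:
$j{\left(u \right)} = -5$
$F = -19$ ($F = -5 - 14 = -19$)
$U{\left(K,b \right)} = 11 - 6 K b$ ($U{\left(K,b \right)} = - 6 K b + 11 = 11 - 6 K b$)
$\left(-18 + F\right) U{\left(9,-8 \right)} = \left(-18 - 19\right) \left(11 - 54 \left(-8\right)\right) = - 37 \left(11 + 432\right) = \left(-37\right) 443 = -16391$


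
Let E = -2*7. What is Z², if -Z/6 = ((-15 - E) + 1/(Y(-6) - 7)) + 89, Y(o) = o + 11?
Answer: 275625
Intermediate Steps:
Y(o) = 11 + o
E = -14
Z = -525 (Z = -6*(((-15 - 1*(-14)) + 1/((11 - 6) - 7)) + 89) = -6*(((-15 + 14) + 1/(5 - 7)) + 89) = -6*((-1 + 1/(-2)) + 89) = -6*((-1 - ½) + 89) = -6*(-3/2 + 89) = -6*175/2 = -525)
Z² = (-525)² = 275625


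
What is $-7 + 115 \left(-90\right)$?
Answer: $-10357$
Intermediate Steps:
$-7 + 115 \left(-90\right) = -7 - 10350 = -10357$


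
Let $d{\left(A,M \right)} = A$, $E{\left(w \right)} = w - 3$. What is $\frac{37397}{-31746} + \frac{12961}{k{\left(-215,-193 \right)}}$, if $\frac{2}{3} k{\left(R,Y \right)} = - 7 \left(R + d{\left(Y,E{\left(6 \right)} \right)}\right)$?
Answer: $\frac{41875193}{22666644} \approx 1.8474$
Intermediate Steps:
$E{\left(w \right)} = -3 + w$
$k{\left(R,Y \right)} = - \frac{21 R}{2} - \frac{21 Y}{2}$ ($k{\left(R,Y \right)} = \frac{3 \left(- 7 \left(R + Y\right)\right)}{2} = \frac{3 \left(- 7 R - 7 Y\right)}{2} = - \frac{21 R}{2} - \frac{21 Y}{2}$)
$\frac{37397}{-31746} + \frac{12961}{k{\left(-215,-193 \right)}} = \frac{37397}{-31746} + \frac{12961}{\left(- \frac{21}{2}\right) \left(-215\right) - - \frac{4053}{2}} = 37397 \left(- \frac{1}{31746}\right) + \frac{12961}{\frac{4515}{2} + \frac{4053}{2}} = - \frac{37397}{31746} + \frac{12961}{4284} = \frac{41875193}{22666644}$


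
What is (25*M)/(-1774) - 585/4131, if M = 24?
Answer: -195355/407133 ≈ -0.47983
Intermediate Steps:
(25*M)/(-1774) - 585/4131 = (25*24)/(-1774) - 585/4131 = 600*(-1/1774) - 585*1/4131 = -300/887 - 65/459 = -195355/407133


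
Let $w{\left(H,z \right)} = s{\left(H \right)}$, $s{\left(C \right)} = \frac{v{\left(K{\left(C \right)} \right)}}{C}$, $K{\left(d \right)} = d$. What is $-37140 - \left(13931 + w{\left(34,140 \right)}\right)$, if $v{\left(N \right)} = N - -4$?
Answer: $- \frac{868226}{17} \approx -51072.0$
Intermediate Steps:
$v{\left(N \right)} = 4 + N$ ($v{\left(N \right)} = N + 4 = 4 + N$)
$s{\left(C \right)} = \frac{4 + C}{C}$
$w{\left(H,z \right)} = \frac{4 + H}{H}$
$-37140 - \left(13931 + w{\left(34,140 \right)}\right) = -37140 - \left(13931 + \frac{4 + 34}{34}\right) = -37140 - \left(13931 + \frac{1}{34} \cdot 38\right) = -37140 - \frac{236846}{17} = - \frac{868226}{17}$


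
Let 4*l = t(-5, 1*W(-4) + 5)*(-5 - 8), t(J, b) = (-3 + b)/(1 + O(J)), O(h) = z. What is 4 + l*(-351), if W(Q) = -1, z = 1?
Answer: 4595/8 ≈ 574.38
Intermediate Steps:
O(h) = 1
t(J, b) = -3/2 + b/2 (t(J, b) = (-3 + b)/(1 + 1) = (-3 + b)/2 = (-3 + b)*(½) = -3/2 + b/2)
l = -13/8 (l = ((-3/2 + (1*(-1) + 5)/2)*(-5 - 8))/4 = ((-3/2 + (-1 + 5)/2)*(-13))/4 = ((-3/2 + (½)*4)*(-13))/4 = ((-3/2 + 2)*(-13))/4 = ((½)*(-13))/4 = (¼)*(-13/2) = -13/8 ≈ -1.6250)
4 + l*(-351) = 4 - 13/8*(-351) = 4 + 4563/8 = 4595/8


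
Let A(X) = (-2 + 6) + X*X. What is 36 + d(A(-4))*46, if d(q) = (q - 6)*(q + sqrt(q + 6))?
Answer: 12916 + 644*sqrt(26) ≈ 16200.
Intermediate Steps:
A(X) = 4 + X**2
d(q) = (-6 + q)*(q + sqrt(6 + q))
36 + d(A(-4))*46 = 36 + ((4 + (-4)**2)**2 - 6*(4 + (-4)**2) - 6*sqrt(6 + (4 + (-4)**2)) + (4 + (-4)**2)*sqrt(6 + (4 + (-4)**2)))*46 = 36 + ((4 + 16)**2 - 6*(4 + 16) - 6*sqrt(6 + (4 + 16)) + (4 + 16)*sqrt(6 + (4 + 16)))*46 = 36 + (20**2 - 6*20 - 6*sqrt(6 + 20) + 20*sqrt(6 + 20))*46 = 36 + (400 - 120 - 6*sqrt(26) + 20*sqrt(26))*46 = 36 + (280 + 14*sqrt(26))*46 = 36 + (12880 + 644*sqrt(26)) = 12916 + 644*sqrt(26)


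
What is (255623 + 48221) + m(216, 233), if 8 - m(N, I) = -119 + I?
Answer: 303738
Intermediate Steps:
m(N, I) = 127 - I (m(N, I) = 8 - (-119 + I) = 8 + (119 - I) = 127 - I)
(255623 + 48221) + m(216, 233) = (255623 + 48221) + (127 - 1*233) = 303844 + (127 - 233) = 303844 - 106 = 303738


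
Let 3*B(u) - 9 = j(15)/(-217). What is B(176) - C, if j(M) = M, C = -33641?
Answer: 7300743/217 ≈ 33644.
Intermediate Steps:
B(u) = 646/217 (B(u) = 3 + (15/(-217))/3 = 3 + (15*(-1/217))/3 = 3 + (⅓)*(-15/217) = 3 - 5/217 = 646/217)
B(176) - C = 646/217 - 1*(-33641) = 646/217 + 33641 = 7300743/217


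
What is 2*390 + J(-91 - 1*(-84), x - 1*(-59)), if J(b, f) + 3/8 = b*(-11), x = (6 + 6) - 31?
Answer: 6853/8 ≈ 856.63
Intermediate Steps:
x = -19 (x = 12 - 31 = -19)
J(b, f) = -3/8 - 11*b (J(b, f) = -3/8 + b*(-11) = -3/8 - 11*b)
2*390 + J(-91 - 1*(-84), x - 1*(-59)) = 2*390 + (-3/8 - 11*(-91 - 1*(-84))) = 780 + (-3/8 - 11*(-91 + 84)) = 780 + (-3/8 - 11*(-7)) = 780 + (-3/8 + 77) = 780 + 613/8 = 6853/8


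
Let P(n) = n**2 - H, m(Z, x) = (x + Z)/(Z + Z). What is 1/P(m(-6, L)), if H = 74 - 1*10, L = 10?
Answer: -9/575 ≈ -0.015652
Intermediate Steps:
H = 64 (H = 74 - 10 = 64)
m(Z, x) = (Z + x)/(2*Z) (m(Z, x) = (Z + x)/((2*Z)) = (Z + x)*(1/(2*Z)) = (Z + x)/(2*Z))
P(n) = -64 + n**2 (P(n) = n**2 - 1*64 = n**2 - 64 = -64 + n**2)
1/P(m(-6, L)) = 1/(-64 + ((1/2)*(-6 + 10)/(-6))**2) = 1/(-64 + ((1/2)*(-1/6)*4)**2) = 1/(-64 + (-1/3)**2) = 1/(-64 + 1/9) = 1/(-575/9) = -9/575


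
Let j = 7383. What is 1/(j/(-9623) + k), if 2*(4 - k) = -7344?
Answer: 9623/35366765 ≈ 0.00027209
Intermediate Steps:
k = 3676 (k = 4 - ½*(-7344) = 4 + 3672 = 3676)
1/(j/(-9623) + k) = 1/(7383/(-9623) + 3676) = 1/(7383*(-1/9623) + 3676) = 1/(-7383/9623 + 3676) = 1/(35366765/9623) = 9623/35366765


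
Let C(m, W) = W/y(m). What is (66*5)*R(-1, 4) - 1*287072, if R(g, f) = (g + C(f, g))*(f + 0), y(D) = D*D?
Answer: -576949/2 ≈ -2.8847e+5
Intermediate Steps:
y(D) = D²
C(m, W) = W/m² (C(m, W) = W/(m²) = W/m²)
R(g, f) = f*(g + g/f²) (R(g, f) = (g + g/f²)*(f + 0) = (g + g/f²)*f = f*(g + g/f²))
(66*5)*R(-1, 4) - 1*287072 = (66*5)*(4*(-1) - 1/4) - 1*287072 = 330*(-4 - 1*¼) - 287072 = 330*(-4 - ¼) - 287072 = 330*(-17/4) - 287072 = -2805/2 - 287072 = -576949/2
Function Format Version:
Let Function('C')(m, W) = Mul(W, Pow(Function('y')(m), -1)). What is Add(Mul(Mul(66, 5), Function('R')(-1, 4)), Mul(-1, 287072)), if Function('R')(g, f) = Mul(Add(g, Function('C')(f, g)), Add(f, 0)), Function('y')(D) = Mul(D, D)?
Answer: Rational(-576949, 2) ≈ -2.8847e+5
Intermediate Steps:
Function('y')(D) = Pow(D, 2)
Function('C')(m, W) = Mul(W, Pow(m, -2)) (Function('C')(m, W) = Mul(W, Pow(Pow(m, 2), -1)) = Mul(W, Pow(m, -2)))
Function('R')(g, f) = Mul(f, Add(g, Mul(g, Pow(f, -2)))) (Function('R')(g, f) = Mul(Add(g, Mul(g, Pow(f, -2))), Add(f, 0)) = Mul(Add(g, Mul(g, Pow(f, -2))), f) = Mul(f, Add(g, Mul(g, Pow(f, -2)))))
Add(Mul(Mul(66, 5), Function('R')(-1, 4)), Mul(-1, 287072)) = Add(Mul(Mul(66, 5), Add(Mul(4, -1), Mul(-1, Pow(4, -1)))), Mul(-1, 287072)) = Add(Mul(330, Add(-4, Mul(-1, Rational(1, 4)))), -287072) = Add(Mul(330, Add(-4, Rational(-1, 4))), -287072) = Add(Mul(330, Rational(-17, 4)), -287072) = Add(Rational(-2805, 2), -287072) = Rational(-576949, 2)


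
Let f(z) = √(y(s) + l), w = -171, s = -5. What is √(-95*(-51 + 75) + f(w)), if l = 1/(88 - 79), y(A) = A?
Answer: √(-20520 + 6*I*√11)/3 ≈ 0.023153 + 47.749*I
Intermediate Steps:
l = ⅑ (l = 1/9 = ⅑ ≈ 0.11111)
f(z) = 2*I*√11/3 (f(z) = √(-5 + ⅑) = √(-44/9) = 2*I*√11/3)
√(-95*(-51 + 75) + f(w)) = √(-95*(-51 + 75) + 2*I*√11/3) = √(-95*24 + 2*I*√11/3) = √(-2280 + 2*I*√11/3)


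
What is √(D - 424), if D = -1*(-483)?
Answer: √59 ≈ 7.6811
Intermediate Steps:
D = 483
√(D - 424) = √(483 - 424) = √59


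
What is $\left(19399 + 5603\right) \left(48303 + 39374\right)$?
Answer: $2192100354$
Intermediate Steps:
$\left(19399 + 5603\right) \left(48303 + 39374\right) = 25002 \cdot 87677 = 2192100354$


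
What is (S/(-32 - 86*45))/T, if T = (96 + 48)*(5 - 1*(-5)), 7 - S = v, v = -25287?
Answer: -12647/2809440 ≈ -0.0045016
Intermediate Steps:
S = 25294 (S = 7 - 1*(-25287) = 7 + 25287 = 25294)
T = 1440 (T = 144*(5 + 5) = 144*10 = 1440)
(S/(-32 - 86*45))/T = (25294/(-32 - 86*45))/1440 = (25294/(-32 - 3870))*(1/1440) = (25294/(-3902))*(1/1440) = (25294*(-1/3902))*(1/1440) = -12647/1951*1/1440 = -12647/2809440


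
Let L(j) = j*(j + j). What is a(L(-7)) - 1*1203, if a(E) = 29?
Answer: -1174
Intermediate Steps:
L(j) = 2*j² (L(j) = j*(2*j) = 2*j²)
a(L(-7)) - 1*1203 = 29 - 1*1203 = 29 - 1203 = -1174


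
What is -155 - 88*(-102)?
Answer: 8821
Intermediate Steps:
-155 - 88*(-102) = -155 + 8976 = 8821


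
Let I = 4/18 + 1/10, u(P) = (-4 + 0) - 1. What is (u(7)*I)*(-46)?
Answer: 667/9 ≈ 74.111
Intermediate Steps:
u(P) = -5 (u(P) = -4 - 1 = -5)
I = 29/90 (I = 4*(1/18) + 1*(1/10) = 2/9 + 1/10 = 29/90 ≈ 0.32222)
(u(7)*I)*(-46) = -5*29/90*(-46) = -29/18*(-46) = 667/9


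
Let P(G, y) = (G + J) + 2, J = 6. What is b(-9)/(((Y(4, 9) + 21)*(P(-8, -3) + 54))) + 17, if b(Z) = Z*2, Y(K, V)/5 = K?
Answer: 2090/123 ≈ 16.992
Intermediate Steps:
P(G, y) = 8 + G (P(G, y) = (G + 6) + 2 = (6 + G) + 2 = 8 + G)
Y(K, V) = 5*K
b(Z) = 2*Z
b(-9)/(((Y(4, 9) + 21)*(P(-8, -3) + 54))) + 17 = (2*(-9))/(((5*4 + 21)*((8 - 8) + 54))) + 17 = -18/((20 + 21)*(0 + 54)) + 17 = -18/(41*54) + 17 = -18/2214 + 17 = (1/2214)*(-18) + 17 = -1/123 + 17 = 2090/123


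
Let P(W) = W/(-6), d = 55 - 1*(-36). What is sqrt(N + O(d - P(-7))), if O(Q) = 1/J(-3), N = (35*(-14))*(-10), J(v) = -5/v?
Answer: sqrt(122515)/5 ≈ 70.004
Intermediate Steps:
d = 91 (d = 55 + 36 = 91)
P(W) = -W/6 (P(W) = W*(-1/6) = -W/6)
N = 4900 (N = -490*(-10) = 4900)
O(Q) = 3/5 (O(Q) = 1/(-5/(-3)) = 1/(-5*(-1/3)) = 1/(5/3) = 3/5)
sqrt(N + O(d - P(-7))) = sqrt(4900 + 3/5) = sqrt(24503/5) = sqrt(122515)/5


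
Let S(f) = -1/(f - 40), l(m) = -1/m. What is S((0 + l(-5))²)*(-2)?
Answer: -50/999 ≈ -0.050050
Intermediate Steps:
S(f) = -1/(-40 + f)
S((0 + l(-5))²)*(-2) = -1/(-40 + (0 - 1/(-5))²)*(-2) = -1/(-40 + (0 - 1*(-⅕))²)*(-2) = -1/(-40 + (0 + ⅕)²)*(-2) = -1/(-40 + (⅕)²)*(-2) = -1/(-40 + 1/25)*(-2) = -1/(-999/25)*(-2) = -1*(-25/999)*(-2) = (25/999)*(-2) = -50/999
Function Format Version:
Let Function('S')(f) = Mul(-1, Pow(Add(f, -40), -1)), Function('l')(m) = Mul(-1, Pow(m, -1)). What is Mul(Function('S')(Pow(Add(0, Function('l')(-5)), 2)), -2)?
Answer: Rational(-50, 999) ≈ -0.050050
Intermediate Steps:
Function('S')(f) = Mul(-1, Pow(Add(-40, f), -1))
Mul(Function('S')(Pow(Add(0, Function('l')(-5)), 2)), -2) = Mul(Mul(-1, Pow(Add(-40, Pow(Add(0, Mul(-1, Pow(-5, -1))), 2)), -1)), -2) = Mul(Mul(-1, Pow(Add(-40, Pow(Add(0, Mul(-1, Rational(-1, 5))), 2)), -1)), -2) = Mul(Mul(-1, Pow(Add(-40, Pow(Add(0, Rational(1, 5)), 2)), -1)), -2) = Mul(Mul(-1, Pow(Add(-40, Pow(Rational(1, 5), 2)), -1)), -2) = Mul(Mul(-1, Pow(Add(-40, Rational(1, 25)), -1)), -2) = Mul(Mul(-1, Pow(Rational(-999, 25), -1)), -2) = Mul(Mul(-1, Rational(-25, 999)), -2) = Mul(Rational(25, 999), -2) = Rational(-50, 999)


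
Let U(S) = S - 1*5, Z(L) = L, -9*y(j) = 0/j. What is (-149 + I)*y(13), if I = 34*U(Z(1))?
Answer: 0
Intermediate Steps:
y(j) = 0 (y(j) = -0/j = -⅑*0 = 0)
U(S) = -5 + S (U(S) = S - 5 = -5 + S)
I = -136 (I = 34*(-5 + 1) = 34*(-4) = -136)
(-149 + I)*y(13) = (-149 - 136)*0 = -285*0 = 0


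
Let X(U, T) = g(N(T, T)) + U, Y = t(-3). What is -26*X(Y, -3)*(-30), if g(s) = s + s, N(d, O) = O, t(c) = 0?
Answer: -4680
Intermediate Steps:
Y = 0
g(s) = 2*s
X(U, T) = U + 2*T (X(U, T) = 2*T + U = U + 2*T)
-26*X(Y, -3)*(-30) = -26*(0 + 2*(-3))*(-30) = -26*(0 - 6)*(-30) = -26*(-6)*(-30) = 156*(-30) = -4680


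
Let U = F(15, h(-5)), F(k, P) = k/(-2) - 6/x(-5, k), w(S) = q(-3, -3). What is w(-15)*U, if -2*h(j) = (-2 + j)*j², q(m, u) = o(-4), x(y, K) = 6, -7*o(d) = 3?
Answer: 51/14 ≈ 3.6429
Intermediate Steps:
o(d) = -3/7 (o(d) = -⅐*3 = -3/7)
q(m, u) = -3/7
w(S) = -3/7
h(j) = -j²*(-2 + j)/2 (h(j) = -(-2 + j)*j²/2 = -j²*(-2 + j)/2)
F(k, P) = -1 - k/2 (F(k, P) = k/(-2) - 6/6 = k*(-½) - 6*⅙ = -k/2 - 1 = -1 - k/2)
U = -17/2 (U = -1 - ½*15 = -1 - 15/2 = -17/2 ≈ -8.5000)
w(-15)*U = -3/7*(-17/2) = 51/14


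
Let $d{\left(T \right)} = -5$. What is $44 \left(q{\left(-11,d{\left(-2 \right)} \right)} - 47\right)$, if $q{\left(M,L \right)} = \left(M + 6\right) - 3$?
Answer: $-2420$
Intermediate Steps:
$q{\left(M,L \right)} = 3 + M$ ($q{\left(M,L \right)} = \left(6 + M\right) - 3 = 3 + M$)
$44 \left(q{\left(-11,d{\left(-2 \right)} \right)} - 47\right) = 44 \left(\left(3 - 11\right) - 47\right) = 44 \left(-8 - 47\right) = 44 \left(-55\right) = -2420$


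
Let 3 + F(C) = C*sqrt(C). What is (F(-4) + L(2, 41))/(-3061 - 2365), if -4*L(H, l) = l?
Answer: 53/21704 + 4*I/2713 ≈ 0.0024419 + 0.0014744*I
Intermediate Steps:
F(C) = -3 + C**(3/2) (F(C) = -3 + C*sqrt(C) = -3 + C**(3/2))
L(H, l) = -l/4
(F(-4) + L(2, 41))/(-3061 - 2365) = ((-3 + (-4)**(3/2)) - 1/4*41)/(-3061 - 2365) = ((-3 - 8*I) - 41/4)/(-5426) = (-53/4 - 8*I)*(-1/5426) = 53/21704 + 4*I/2713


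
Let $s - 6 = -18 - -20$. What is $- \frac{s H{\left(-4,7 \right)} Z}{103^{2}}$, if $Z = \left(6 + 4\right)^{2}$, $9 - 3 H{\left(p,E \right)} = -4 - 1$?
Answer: $- \frac{11200}{31827} \approx -0.3519$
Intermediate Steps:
$H{\left(p,E \right)} = \frac{14}{3}$ ($H{\left(p,E \right)} = 3 - \frac{-4 - 1}{3} = 3 - - \frac{5}{3} = 3 + \frac{5}{3} = \frac{14}{3}$)
$Z = 100$ ($Z = 10^{2} = 100$)
$s = 8$ ($s = 6 - -2 = 6 + \left(-18 + 20\right) = 6 + 2 = 8$)
$- \frac{s H{\left(-4,7 \right)} Z}{103^{2}} = - \frac{8 \cdot \frac{14}{3} \cdot 100}{103^{2}} = - \frac{\frac{112}{3} \cdot 100}{10609} = - \frac{11200}{3 \cdot 10609} = \left(-1\right) \frac{11200}{31827} = - \frac{11200}{31827}$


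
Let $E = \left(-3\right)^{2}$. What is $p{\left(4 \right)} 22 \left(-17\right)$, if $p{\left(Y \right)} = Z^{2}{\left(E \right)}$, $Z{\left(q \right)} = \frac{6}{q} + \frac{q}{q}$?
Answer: $- \frac{9350}{9} \approx -1038.9$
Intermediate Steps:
$E = 9$
$Z{\left(q \right)} = 1 + \frac{6}{q}$ ($Z{\left(q \right)} = \frac{6}{q} + 1 = 1 + \frac{6}{q}$)
$p{\left(Y \right)} = \frac{25}{9}$ ($p{\left(Y \right)} = \left(\frac{6 + 9}{9}\right)^{2} = \left(\frac{1}{9} \cdot 15\right)^{2} = \left(\frac{5}{3}\right)^{2} = \frac{25}{9}$)
$p{\left(4 \right)} 22 \left(-17\right) = \frac{25}{9} \cdot 22 \left(-17\right) = \frac{550}{9} \left(-17\right) = - \frac{9350}{9}$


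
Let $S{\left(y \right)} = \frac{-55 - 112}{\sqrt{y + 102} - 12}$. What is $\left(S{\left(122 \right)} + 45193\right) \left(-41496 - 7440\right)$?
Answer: $- \frac{11051694006}{5} + \frac{2043078 \sqrt{14}}{5} \approx -2.2088 \cdot 10^{9}$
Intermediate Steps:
$S{\left(y \right)} = - \frac{167}{-12 + \sqrt{102 + y}}$ ($S{\left(y \right)} = - \frac{167}{\sqrt{102 + y} - 12} = - \frac{167}{-12 + \sqrt{102 + y}}$)
$\left(S{\left(122 \right)} + 45193\right) \left(-41496 - 7440\right) = \left(- \frac{167}{-12 + \sqrt{102 + 122}} + 45193\right) \left(-41496 - 7440\right) = \left(- \frac{167}{-12 + \sqrt{224}} + 45193\right) \left(-48936\right) = \left(- \frac{167}{-12 + 4 \sqrt{14}} + 45193\right) \left(-48936\right) = \left(45193 - \frac{167}{-12 + 4 \sqrt{14}}\right) \left(-48936\right) = -2211564648 + \frac{8172312}{-12 + 4 \sqrt{14}}$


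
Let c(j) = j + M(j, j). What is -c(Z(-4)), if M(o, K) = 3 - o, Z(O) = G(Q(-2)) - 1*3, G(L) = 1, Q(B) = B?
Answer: -3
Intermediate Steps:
Z(O) = -2 (Z(O) = 1 - 1*3 = 1 - 3 = -2)
c(j) = 3 (c(j) = j + (3 - j) = 3)
-c(Z(-4)) = -1*3 = -3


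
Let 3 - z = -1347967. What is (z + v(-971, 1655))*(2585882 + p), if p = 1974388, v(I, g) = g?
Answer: 6154654398750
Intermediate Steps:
z = 1347970 (z = 3 - 1*(-1347967) = 3 + 1347967 = 1347970)
(z + v(-971, 1655))*(2585882 + p) = (1347970 + 1655)*(2585882 + 1974388) = 1349625*4560270 = 6154654398750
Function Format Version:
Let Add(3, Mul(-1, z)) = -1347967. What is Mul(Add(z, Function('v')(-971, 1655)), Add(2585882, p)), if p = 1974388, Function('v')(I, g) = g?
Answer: 6154654398750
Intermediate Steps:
z = 1347970 (z = Add(3, Mul(-1, -1347967)) = Add(3, 1347967) = 1347970)
Mul(Add(z, Function('v')(-971, 1655)), Add(2585882, p)) = Mul(Add(1347970, 1655), Add(2585882, 1974388)) = Mul(1349625, 4560270) = 6154654398750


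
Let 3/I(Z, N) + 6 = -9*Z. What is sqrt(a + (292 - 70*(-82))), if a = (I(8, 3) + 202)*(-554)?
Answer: I*sqrt(17889443)/13 ≈ 325.35*I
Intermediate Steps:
I(Z, N) = 3/(-6 - 9*Z)
a = -1454527/13 (a = (-1/(2 + 3*8) + 202)*(-554) = (-1/(2 + 24) + 202)*(-554) = (-1/26 + 202)*(-554) = (5251/26)*(-554) = -1454527/13 ≈ -1.1189e+5)
sqrt(a + (292 - 70*(-82))) = sqrt(-1454527/13 + (292 - 70*(-82))) = sqrt(-1454527/13 + (292 + 5740)) = sqrt(-1454527/13 + 6032) = sqrt(-1376111/13) = I*sqrt(17889443)/13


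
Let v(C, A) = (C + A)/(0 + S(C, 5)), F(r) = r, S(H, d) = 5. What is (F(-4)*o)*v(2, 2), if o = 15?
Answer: -48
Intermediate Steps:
v(C, A) = A/5 + C/5 (v(C, A) = (C + A)/(0 + 5) = (A + C)/5 = (A + C)*(⅕) = A/5 + C/5)
(F(-4)*o)*v(2, 2) = (-4*15)*((⅕)*2 + (⅕)*2) = -60*(⅖ + ⅖) = -60*⅘ = -48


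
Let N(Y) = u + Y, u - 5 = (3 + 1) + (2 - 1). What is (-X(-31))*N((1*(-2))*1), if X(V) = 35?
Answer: -280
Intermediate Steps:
u = 10 (u = 5 + ((3 + 1) + (2 - 1)) = 5 + (4 + 1) = 5 + 5 = 10)
N(Y) = 10 + Y
(-X(-31))*N((1*(-2))*1) = (-1*35)*(10 + (1*(-2))*1) = -35*(10 - 2*1) = -35*(10 - 2) = -35*8 = -280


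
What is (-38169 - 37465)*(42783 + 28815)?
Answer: -5415243132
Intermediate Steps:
(-38169 - 37465)*(42783 + 28815) = -75634*71598 = -5415243132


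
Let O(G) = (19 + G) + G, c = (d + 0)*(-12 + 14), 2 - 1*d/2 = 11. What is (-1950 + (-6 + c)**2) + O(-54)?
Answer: -275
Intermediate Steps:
d = -18 (d = 4 - 2*11 = 4 - 22 = -18)
c = -36 (c = (-18 + 0)*(-12 + 14) = -18*2 = -36)
O(G) = 19 + 2*G
(-1950 + (-6 + c)**2) + O(-54) = (-1950 + (-6 - 36)**2) + (19 + 2*(-54)) = (-1950 + (-42)**2) + (19 - 108) = (-1950 + 1764) - 89 = -186 - 89 = -275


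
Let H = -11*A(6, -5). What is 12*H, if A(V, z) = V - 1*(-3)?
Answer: -1188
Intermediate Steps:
A(V, z) = 3 + V (A(V, z) = V + 3 = 3 + V)
H = -99 (H = -11*(3 + 6) = -11*9 = -99)
12*H = 12*(-99) = -1188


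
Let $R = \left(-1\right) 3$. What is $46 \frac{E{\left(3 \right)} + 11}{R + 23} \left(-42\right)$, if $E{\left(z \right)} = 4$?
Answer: $-1449$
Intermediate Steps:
$R = -3$
$46 \frac{E{\left(3 \right)} + 11}{R + 23} \left(-42\right) = 46 \frac{4 + 11}{-3 + 23} \left(-42\right) = 46 \cdot \frac{15}{20} \left(-42\right) = 46 \cdot 15 \cdot \frac{1}{20} \left(-42\right) = 46 \cdot \frac{3}{4} \left(-42\right) = \frac{69}{2} \left(-42\right) = -1449$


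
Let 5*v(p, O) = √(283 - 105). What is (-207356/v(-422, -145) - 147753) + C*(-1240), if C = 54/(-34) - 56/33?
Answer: -80604113/561 - 518390*√178/89 ≈ -2.2139e+5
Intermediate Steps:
v(p, O) = √178/5 (v(p, O) = √(283 - 105)/5 = √178/5)
C = -1843/561 (C = 54*(-1/34) - 56*1/33 = -27/17 - 56/33 = -1843/561 ≈ -3.2852)
(-207356/v(-422, -145) - 147753) + C*(-1240) = (-207356*5*√178/178 - 147753) - 1843/561*(-1240) = (-518390*√178/89 - 147753) + 2285320/561 = (-147753 - 518390*√178/89) + 2285320/561 = -80604113/561 - 518390*√178/89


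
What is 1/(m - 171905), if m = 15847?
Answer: -1/156058 ≈ -6.4079e-6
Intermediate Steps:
1/(m - 171905) = 1/(15847 - 171905) = 1/(-156058) = -1/156058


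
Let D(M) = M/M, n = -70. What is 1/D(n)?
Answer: 1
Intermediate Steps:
D(M) = 1
1/D(n) = 1/1 = 1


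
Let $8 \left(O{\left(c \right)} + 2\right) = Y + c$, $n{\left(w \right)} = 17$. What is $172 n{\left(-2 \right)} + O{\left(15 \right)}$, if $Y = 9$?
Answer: $2925$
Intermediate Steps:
$O{\left(c \right)} = - \frac{7}{8} + \frac{c}{8}$ ($O{\left(c \right)} = -2 + \frac{9 + c}{8} = -2 + \left(\frac{9}{8} + \frac{c}{8}\right) = - \frac{7}{8} + \frac{c}{8}$)
$172 n{\left(-2 \right)} + O{\left(15 \right)} = 172 \cdot 17 + \left(- \frac{7}{8} + \frac{1}{8} \cdot 15\right) = 2924 + \left(- \frac{7}{8} + \frac{15}{8}\right) = 2924 + 1 = 2925$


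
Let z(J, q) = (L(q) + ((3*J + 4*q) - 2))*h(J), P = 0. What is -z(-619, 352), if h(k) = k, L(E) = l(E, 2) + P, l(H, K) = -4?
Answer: -281645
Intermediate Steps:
L(E) = -4 (L(E) = -4 + 0 = -4)
z(J, q) = J*(-6 + 3*J + 4*q) (z(J, q) = (-4 + ((3*J + 4*q) - 2))*J = (-4 + (-2 + 3*J + 4*q))*J = (-6 + 3*J + 4*q)*J = J*(-6 + 3*J + 4*q))
-z(-619, 352) = -(-619)*(-6 + 3*(-619) + 4*352) = -(-619)*(-6 - 1857 + 1408) = -(-619)*(-455) = -1*281645 = -281645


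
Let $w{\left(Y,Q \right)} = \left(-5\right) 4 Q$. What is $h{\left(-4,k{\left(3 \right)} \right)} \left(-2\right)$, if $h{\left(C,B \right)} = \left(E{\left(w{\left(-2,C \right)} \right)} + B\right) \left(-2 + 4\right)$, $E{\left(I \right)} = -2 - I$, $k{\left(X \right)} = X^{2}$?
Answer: $292$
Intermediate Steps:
$w{\left(Y,Q \right)} = - 20 Q$
$h{\left(C,B \right)} = -4 + 2 B + 40 C$ ($h{\left(C,B \right)} = \left(\left(-2 - - 20 C\right) + B\right) \left(-2 + 4\right) = \left(\left(-2 + 20 C\right) + B\right) 2 = \left(-2 + B + 20 C\right) 2 = -4 + 2 B + 40 C$)
$h{\left(-4,k{\left(3 \right)} \right)} \left(-2\right) = \left(-4 + 2 \cdot 3^{2} + 40 \left(-4\right)\right) \left(-2\right) = \left(-4 + 2 \cdot 9 - 160\right) \left(-2\right) = \left(-4 + 18 - 160\right) \left(-2\right) = \left(-146\right) \left(-2\right) = 292$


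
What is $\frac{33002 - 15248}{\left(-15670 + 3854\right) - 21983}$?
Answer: $- \frac{17754}{33799} \approx -0.52528$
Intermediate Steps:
$\frac{33002 - 15248}{\left(-15670 + 3854\right) - 21983} = \frac{17754}{-11816 - 21983} = \frac{17754}{-33799} = 17754 \left(- \frac{1}{33799}\right) = - \frac{17754}{33799}$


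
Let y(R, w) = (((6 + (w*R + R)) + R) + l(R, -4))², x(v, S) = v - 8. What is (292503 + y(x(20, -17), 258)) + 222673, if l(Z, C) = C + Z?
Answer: 10337132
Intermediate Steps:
x(v, S) = -8 + v
y(R, w) = (2 + 3*R + R*w)² (y(R, w) = (((6 + (w*R + R)) + R) + (-4 + R))² = (((6 + (R*w + R)) + R) + (-4 + R))² = (((6 + (R + R*w)) + R) + (-4 + R))² = (((6 + R + R*w) + R) + (-4 + R))² = ((6 + 2*R + R*w) + (-4 + R))² = (2 + 3*R + R*w)²)
(292503 + y(x(20, -17), 258)) + 222673 = (292503 + (2 + 3*(-8 + 20) + (-8 + 20)*258)²) + 222673 = (292503 + (2 + 3*12 + 12*258)²) + 222673 = (292503 + (2 + 36 + 3096)²) + 222673 = (292503 + 3134²) + 222673 = (292503 + 9821956) + 222673 = 10114459 + 222673 = 10337132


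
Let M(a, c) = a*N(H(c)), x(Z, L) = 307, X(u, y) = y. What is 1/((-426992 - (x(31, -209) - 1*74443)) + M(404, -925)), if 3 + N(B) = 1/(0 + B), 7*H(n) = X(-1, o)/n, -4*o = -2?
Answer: -1/5585868 ≈ -1.7902e-7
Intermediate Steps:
o = ½ (o = -¼*(-2) = ½ ≈ 0.50000)
H(n) = 1/(14*n) (H(n) = (1/(2*n))/7 = 1/(14*n))
N(B) = -3 + 1/B (N(B) = -3 + 1/(0 + B) = -3 + 1/B)
M(a, c) = a*(-3 + 14*c) (M(a, c) = a*(-3 + 1/(1/(14*c))) = a*(-3 + 14*c))
1/((-426992 - (x(31, -209) - 1*74443)) + M(404, -925)) = 1/((-426992 - (307 - 1*74443)) + 404*(-3 + 14*(-925))) = 1/((-426992 - (307 - 74443)) + 404*(-3 - 12950)) = 1/((-426992 - 1*(-74136)) + 404*(-12953)) = 1/((-426992 + 74136) - 5233012) = 1/(-352856 - 5233012) = 1/(-5585868) = -1/5585868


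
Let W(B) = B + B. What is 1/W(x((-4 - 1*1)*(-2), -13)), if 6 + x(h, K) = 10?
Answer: ⅛ ≈ 0.12500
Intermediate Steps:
x(h, K) = 4 (x(h, K) = -6 + 10 = 4)
W(B) = 2*B
1/W(x((-4 - 1*1)*(-2), -13)) = 1/(2*4) = 1/8 = ⅛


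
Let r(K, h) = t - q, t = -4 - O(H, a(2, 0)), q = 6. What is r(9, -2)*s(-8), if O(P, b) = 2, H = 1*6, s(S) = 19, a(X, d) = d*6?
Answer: -228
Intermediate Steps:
a(X, d) = 6*d
H = 6
t = -6 (t = -4 - 1*2 = -4 - 2 = -6)
r(K, h) = -12 (r(K, h) = -6 - 1*6 = -6 - 6 = -12)
r(9, -2)*s(-8) = -12*19 = -228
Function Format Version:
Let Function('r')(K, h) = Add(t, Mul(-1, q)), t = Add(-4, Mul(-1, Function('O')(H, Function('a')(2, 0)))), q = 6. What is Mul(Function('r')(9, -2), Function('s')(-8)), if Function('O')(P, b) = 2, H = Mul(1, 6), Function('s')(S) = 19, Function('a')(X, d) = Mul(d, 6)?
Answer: -228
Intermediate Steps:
Function('a')(X, d) = Mul(6, d)
H = 6
t = -6 (t = Add(-4, Mul(-1, 2)) = Add(-4, -2) = -6)
Function('r')(K, h) = -12 (Function('r')(K, h) = Add(-6, Mul(-1, 6)) = Add(-6, -6) = -12)
Mul(Function('r')(9, -2), Function('s')(-8)) = Mul(-12, 19) = -228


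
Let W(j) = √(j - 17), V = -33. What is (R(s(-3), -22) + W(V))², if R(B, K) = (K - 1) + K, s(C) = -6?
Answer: 1975 - 450*I*√2 ≈ 1975.0 - 636.4*I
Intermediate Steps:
W(j) = √(-17 + j)
R(B, K) = -1 + 2*K (R(B, K) = (-1 + K) + K = -1 + 2*K)
(R(s(-3), -22) + W(V))² = ((-1 + 2*(-22)) + √(-17 - 33))² = ((-1 - 44) + √(-50))² = (-45 + 5*I*√2)²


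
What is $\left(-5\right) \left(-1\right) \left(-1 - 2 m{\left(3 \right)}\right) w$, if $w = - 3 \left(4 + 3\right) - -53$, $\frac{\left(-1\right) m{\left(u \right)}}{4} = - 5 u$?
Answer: $-19360$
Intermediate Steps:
$m{\left(u \right)} = 20 u$ ($m{\left(u \right)} = - 4 \left(- 5 u\right) = 20 u$)
$w = 32$ ($w = \left(-3\right) 7 + 53 = -21 + 53 = 32$)
$\left(-5\right) \left(-1\right) \left(-1 - 2 m{\left(3 \right)}\right) w = \left(-5\right) \left(-1\right) \left(-1 - 2 \cdot 20 \cdot 3\right) 32 = 5 \left(-1 - 120\right) 32 = 5 \left(-121\right) 32 = \left(-605\right) 32 = -19360$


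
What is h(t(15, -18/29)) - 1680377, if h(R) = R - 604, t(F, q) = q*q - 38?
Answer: -1413736655/841 ≈ -1.6810e+6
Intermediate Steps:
t(F, q) = -38 + q**2 (t(F, q) = q**2 - 38 = -38 + q**2)
h(R) = -604 + R
h(t(15, -18/29)) - 1680377 = (-604 + (-38 + (-18/29)**2)) - 1680377 = (-604 + (-38 + 324/841)) - 1680377 = (-604 - 31634/841) - 1680377 = -539598/841 - 1680377 = -1413736655/841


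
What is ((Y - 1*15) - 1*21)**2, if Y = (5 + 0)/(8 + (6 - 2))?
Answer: 182329/144 ≈ 1266.2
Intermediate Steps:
Y = 5/12 (Y = 5/(8 + 4) = 5/12 ≈ 0.41667)
((Y - 1*15) - 1*21)**2 = ((5/12 - 1*15) - 1*21)**2 = ((5/12 - 15) - 21)**2 = (-175/12 - 21)**2 = (-427/12)**2 = 182329/144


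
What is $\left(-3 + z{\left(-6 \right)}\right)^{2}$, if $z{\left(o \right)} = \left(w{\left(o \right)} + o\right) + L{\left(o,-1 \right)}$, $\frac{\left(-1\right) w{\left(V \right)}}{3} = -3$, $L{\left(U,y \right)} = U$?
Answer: $36$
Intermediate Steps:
$w{\left(V \right)} = 9$ ($w{\left(V \right)} = \left(-3\right) \left(-3\right) = 9$)
$z{\left(o \right)} = 9 + 2 o$ ($z{\left(o \right)} = \left(9 + o\right) + o = 9 + 2 o$)
$\left(-3 + z{\left(-6 \right)}\right)^{2} = \left(-3 + \left(9 + 2 \left(-6\right)\right)\right)^{2} = \left(-3 + \left(9 - 12\right)\right)^{2} = \left(-3 - 3\right)^{2} = \left(-6\right)^{2} = 36$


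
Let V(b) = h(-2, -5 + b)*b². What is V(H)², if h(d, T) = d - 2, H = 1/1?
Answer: 16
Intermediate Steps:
H = 1
h(d, T) = -2 + d
V(b) = -4*b² (V(b) = (-2 - 2)*b² = -4*b²)
V(H)² = (-4*1²)² = (-4*1)² = (-4)² = 16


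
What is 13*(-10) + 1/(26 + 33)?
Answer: -7669/59 ≈ -129.98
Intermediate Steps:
13*(-10) + 1/(26 + 33) = -130 + 1/59 = -7669/59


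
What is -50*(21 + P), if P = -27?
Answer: 300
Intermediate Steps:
-50*(21 + P) = -50*(21 - 27) = -50*(-6) = 300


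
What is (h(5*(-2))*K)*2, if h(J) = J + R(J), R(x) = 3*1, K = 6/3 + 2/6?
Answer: -98/3 ≈ -32.667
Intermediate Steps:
K = 7/3 (K = 6*(⅓) + 2*(⅙) = 2 + ⅓ = 7/3 ≈ 2.3333)
R(x) = 3
h(J) = 3 + J (h(J) = J + 3 = 3 + J)
(h(5*(-2))*K)*2 = ((3 + 5*(-2))*(7/3))*2 = ((3 - 10)*(7/3))*2 = -7*7/3*2 = -49/3*2 = -98/3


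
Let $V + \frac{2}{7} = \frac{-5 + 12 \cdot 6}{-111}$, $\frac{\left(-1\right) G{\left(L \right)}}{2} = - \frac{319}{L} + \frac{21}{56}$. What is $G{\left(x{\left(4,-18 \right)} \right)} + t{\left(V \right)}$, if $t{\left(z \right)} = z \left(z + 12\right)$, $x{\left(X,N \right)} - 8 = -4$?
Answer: $\frac{359506303}{2414916} \approx 148.87$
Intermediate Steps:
$x{\left(X,N \right)} = 4$ ($x{\left(X,N \right)} = 8 - 4 = 4$)
$G{\left(L \right)} = - \frac{3}{4} + \frac{638}{L}$ ($G{\left(L \right)} = - 2 \left(- \frac{319}{L} + \frac{21}{56}\right) = - 2 \left(- \frac{319}{L} + 21 \cdot \frac{1}{56}\right) = - 2 \left(- \frac{319}{L} + \frac{3}{8}\right) = - 2 \left(\frac{3}{8} - \frac{319}{L}\right) = - \frac{3}{4} + \frac{638}{L}$)
$V = - \frac{691}{777}$ ($V = - \frac{2}{7} + \frac{-5 + 12 \cdot 6}{-111} = - \frac{2}{7} + \left(-5 + 72\right) \left(- \frac{1}{111}\right) = - \frac{2}{7} + 67 \left(- \frac{1}{111}\right) = - \frac{2}{7} - \frac{67}{111} = - \frac{691}{777} \approx -0.88932$)
$t{\left(z \right)} = z \left(12 + z\right)$
$G{\left(x{\left(4,-18 \right)} \right)} + t{\left(V \right)} = \left(- \frac{3}{4} + \frac{638}{4}\right) - \frac{691 \left(12 - \frac{691}{777}\right)}{777} = \left(- \frac{3}{4} + 638 \cdot \frac{1}{4}\right) - \frac{5965403}{603729} = \left(- \frac{3}{4} + \frac{319}{2}\right) - \frac{5965403}{603729} = \frac{635}{4} - \frac{5965403}{603729} = \frac{359506303}{2414916}$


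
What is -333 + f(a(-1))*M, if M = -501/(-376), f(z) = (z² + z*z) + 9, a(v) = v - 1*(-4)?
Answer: -111681/376 ≈ -297.02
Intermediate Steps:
a(v) = 4 + v (a(v) = v + 4 = 4 + v)
f(z) = 9 + 2*z² (f(z) = (z² + z²) + 9 = 2*z² + 9 = 9 + 2*z²)
M = 501/376 (M = -501*(-1/376) = 501/376 ≈ 1.3324)
-333 + f(a(-1))*M = -333 + (9 + 2*(4 - 1)²)*(501/376) = -333 + (9 + 2*3²)*(501/376) = -333 + (9 + 2*9)*(501/376) = -333 + (9 + 18)*(501/376) = -333 + 27*(501/376) = -333 + 13527/376 = -111681/376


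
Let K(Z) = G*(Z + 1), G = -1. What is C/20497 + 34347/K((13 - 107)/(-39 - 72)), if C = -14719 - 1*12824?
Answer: -78150807264/4201885 ≈ -18599.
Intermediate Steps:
K(Z) = -1 - Z (K(Z) = -(Z + 1) = -(1 + Z) = -1 - Z)
C = -27543 (C = -14719 - 12824 = -27543)
C/20497 + 34347/K((13 - 107)/(-39 - 72)) = -27543/20497 + 34347/(-1 - (13 - 107)/(-39 - 72)) = -27543*1/20497 + 34347/(-1 - (-94)/(-111)) = -27543/20497 + 34347/(-1 - (-94)*(-1)/111) = -27543/20497 + 34347/(-1 - 1*94/111) = -27543/20497 + 34347/(-1 - 94/111) = -27543/20497 + 34347/(-205/111) = -27543/20497 + 34347*(-111/205) = -27543/20497 - 3812517/205 = -78150807264/4201885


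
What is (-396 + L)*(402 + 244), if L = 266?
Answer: -83980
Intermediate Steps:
(-396 + L)*(402 + 244) = (-396 + 266)*(402 + 244) = -130*646 = -83980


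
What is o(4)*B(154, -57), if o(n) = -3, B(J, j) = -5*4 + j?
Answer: 231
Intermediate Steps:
B(J, j) = -20 + j
o(4)*B(154, -57) = -3*(-20 - 57) = -3*(-77) = 231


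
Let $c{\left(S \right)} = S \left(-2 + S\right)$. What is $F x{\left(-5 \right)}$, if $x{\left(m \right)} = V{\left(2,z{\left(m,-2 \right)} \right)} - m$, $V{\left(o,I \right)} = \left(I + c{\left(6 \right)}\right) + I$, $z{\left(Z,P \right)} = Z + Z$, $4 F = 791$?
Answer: $\frac{7119}{4} \approx 1779.8$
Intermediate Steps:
$F = \frac{791}{4}$ ($F = \frac{1}{4} \cdot 791 = \frac{791}{4} \approx 197.75$)
$z{\left(Z,P \right)} = 2 Z$
$V{\left(o,I \right)} = 24 + 2 I$ ($V{\left(o,I \right)} = \left(I + 6 \left(-2 + 6\right)\right) + I = \left(I + 6 \cdot 4\right) + I = \left(I + 24\right) + I = \left(24 + I\right) + I = 24 + 2 I$)
$x{\left(m \right)} = 24 + 3 m$ ($x{\left(m \right)} = \left(24 + 2 \cdot 2 m\right) - m = \left(24 + 4 m\right) - m = 24 + 3 m$)
$F x{\left(-5 \right)} = \frac{791 \left(24 + 3 \left(-5\right)\right)}{4} = \frac{791 \left(24 - 15\right)}{4} = \frac{791}{4} \cdot 9 = \frac{7119}{4}$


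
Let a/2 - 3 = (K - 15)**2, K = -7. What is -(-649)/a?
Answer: 649/974 ≈ 0.66632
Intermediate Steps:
a = 974 (a = 6 + 2*(-7 - 15)**2 = 6 + 2*(-22)**2 = 6 + 2*484 = 6 + 968 = 974)
-(-649)/a = -(-649)/974 = -1*(-649/974) = 649/974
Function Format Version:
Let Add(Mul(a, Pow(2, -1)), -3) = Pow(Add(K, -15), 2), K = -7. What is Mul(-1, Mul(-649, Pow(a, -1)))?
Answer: Rational(649, 974) ≈ 0.66632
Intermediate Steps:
a = 974 (a = Add(6, Mul(2, Pow(Add(-7, -15), 2))) = Add(6, Mul(2, Pow(-22, 2))) = Add(6, Mul(2, 484)) = Add(6, 968) = 974)
Mul(-1, Mul(-649, Pow(a, -1))) = Mul(-1, Mul(-649, Pow(974, -1))) = Mul(-1, Mul(-649, Rational(1, 974))) = Mul(-1, Rational(-649, 974)) = Rational(649, 974)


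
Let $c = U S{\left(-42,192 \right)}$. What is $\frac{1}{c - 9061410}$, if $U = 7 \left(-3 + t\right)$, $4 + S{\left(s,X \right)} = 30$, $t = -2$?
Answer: $- \frac{1}{9062320} \approx -1.1035 \cdot 10^{-7}$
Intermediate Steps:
$S{\left(s,X \right)} = 26$ ($S{\left(s,X \right)} = -4 + 30 = 26$)
$U = -35$ ($U = 7 \left(-3 - 2\right) = 7 \left(-5\right) = -35$)
$c = -910$ ($c = \left(-35\right) 26 = -910$)
$\frac{1}{c - 9061410} = \frac{1}{-910 - 9061410} = \frac{1}{-9062320} = - \frac{1}{9062320}$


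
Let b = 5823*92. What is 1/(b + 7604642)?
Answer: 1/8140358 ≈ 1.2284e-7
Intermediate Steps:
b = 535716
1/(b + 7604642) = 1/(535716 + 7604642) = 1/8140358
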